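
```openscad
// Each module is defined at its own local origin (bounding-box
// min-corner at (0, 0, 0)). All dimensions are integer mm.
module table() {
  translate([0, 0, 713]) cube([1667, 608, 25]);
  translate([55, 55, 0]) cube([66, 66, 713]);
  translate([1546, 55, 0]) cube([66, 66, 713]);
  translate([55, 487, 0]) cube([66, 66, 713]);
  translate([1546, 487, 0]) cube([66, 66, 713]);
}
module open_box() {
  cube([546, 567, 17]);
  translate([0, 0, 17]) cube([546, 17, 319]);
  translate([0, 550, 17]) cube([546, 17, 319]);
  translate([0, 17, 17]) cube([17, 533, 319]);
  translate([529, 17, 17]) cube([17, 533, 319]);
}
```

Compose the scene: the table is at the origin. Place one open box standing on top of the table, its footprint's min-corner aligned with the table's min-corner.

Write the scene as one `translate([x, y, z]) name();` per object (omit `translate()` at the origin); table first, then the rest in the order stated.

table();
translate([0, 0, 738]) open_box();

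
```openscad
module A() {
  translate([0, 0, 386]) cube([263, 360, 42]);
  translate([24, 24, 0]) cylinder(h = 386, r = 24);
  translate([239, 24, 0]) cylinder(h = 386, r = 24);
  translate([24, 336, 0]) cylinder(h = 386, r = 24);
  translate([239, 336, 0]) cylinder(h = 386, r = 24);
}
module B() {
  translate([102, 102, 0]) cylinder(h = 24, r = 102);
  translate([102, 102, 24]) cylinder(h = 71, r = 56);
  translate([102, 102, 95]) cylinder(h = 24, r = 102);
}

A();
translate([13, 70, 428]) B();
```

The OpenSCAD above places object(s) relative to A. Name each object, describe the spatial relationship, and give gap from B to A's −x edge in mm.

The spool's min-x is at 13; the stool's min-x is 0; gap = 13 mm.

A is a stool. B is a spool. The spool is on top of the stool. The gap from the spool to the stool's −x edge is 13 mm.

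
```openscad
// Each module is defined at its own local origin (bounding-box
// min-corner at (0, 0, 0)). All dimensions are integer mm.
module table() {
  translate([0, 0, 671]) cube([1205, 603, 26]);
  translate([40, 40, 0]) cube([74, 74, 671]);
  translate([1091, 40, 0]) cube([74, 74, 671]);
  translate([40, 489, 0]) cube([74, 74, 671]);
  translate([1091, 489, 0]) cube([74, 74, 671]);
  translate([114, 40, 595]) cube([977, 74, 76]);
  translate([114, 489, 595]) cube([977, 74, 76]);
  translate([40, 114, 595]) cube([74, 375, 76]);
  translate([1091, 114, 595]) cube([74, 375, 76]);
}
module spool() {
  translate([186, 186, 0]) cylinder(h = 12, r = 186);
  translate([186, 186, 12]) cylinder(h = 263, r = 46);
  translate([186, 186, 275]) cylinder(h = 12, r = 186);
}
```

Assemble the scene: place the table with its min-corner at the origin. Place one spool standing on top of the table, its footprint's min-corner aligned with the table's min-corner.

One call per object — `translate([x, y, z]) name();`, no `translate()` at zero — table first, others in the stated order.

table();
translate([0, 0, 697]) spool();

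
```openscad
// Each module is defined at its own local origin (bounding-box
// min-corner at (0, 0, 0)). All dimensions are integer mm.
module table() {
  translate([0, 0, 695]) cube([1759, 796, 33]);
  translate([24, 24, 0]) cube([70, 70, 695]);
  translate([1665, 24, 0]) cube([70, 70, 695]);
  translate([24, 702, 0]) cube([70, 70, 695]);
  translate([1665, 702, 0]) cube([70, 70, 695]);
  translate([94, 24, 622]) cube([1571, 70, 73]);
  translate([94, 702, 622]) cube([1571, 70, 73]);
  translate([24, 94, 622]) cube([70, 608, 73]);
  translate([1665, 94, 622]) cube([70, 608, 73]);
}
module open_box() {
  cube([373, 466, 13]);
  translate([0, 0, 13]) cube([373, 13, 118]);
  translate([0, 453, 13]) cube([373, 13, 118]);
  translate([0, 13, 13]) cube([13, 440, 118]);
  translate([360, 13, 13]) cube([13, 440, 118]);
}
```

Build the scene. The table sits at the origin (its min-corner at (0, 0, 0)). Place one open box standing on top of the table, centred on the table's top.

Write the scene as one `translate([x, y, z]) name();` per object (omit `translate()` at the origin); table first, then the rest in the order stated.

table();
translate([693, 165, 728]) open_box();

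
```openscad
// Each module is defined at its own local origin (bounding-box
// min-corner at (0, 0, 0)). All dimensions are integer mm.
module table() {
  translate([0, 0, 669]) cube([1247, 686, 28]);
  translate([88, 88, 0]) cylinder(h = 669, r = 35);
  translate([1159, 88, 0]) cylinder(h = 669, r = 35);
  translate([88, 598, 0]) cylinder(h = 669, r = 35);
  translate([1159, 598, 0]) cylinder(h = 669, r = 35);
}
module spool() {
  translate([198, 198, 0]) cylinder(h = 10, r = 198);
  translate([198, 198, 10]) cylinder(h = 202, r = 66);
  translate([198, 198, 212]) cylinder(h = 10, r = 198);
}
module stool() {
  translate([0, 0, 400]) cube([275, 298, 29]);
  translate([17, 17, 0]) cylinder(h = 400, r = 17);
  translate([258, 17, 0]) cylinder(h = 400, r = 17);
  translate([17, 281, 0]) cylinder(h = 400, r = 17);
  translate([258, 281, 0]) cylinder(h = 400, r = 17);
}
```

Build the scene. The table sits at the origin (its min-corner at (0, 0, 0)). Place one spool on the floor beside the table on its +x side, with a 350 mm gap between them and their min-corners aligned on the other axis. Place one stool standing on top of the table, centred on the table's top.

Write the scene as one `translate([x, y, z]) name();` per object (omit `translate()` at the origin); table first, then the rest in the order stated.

table();
translate([1597, 0, 0]) spool();
translate([486, 194, 697]) stool();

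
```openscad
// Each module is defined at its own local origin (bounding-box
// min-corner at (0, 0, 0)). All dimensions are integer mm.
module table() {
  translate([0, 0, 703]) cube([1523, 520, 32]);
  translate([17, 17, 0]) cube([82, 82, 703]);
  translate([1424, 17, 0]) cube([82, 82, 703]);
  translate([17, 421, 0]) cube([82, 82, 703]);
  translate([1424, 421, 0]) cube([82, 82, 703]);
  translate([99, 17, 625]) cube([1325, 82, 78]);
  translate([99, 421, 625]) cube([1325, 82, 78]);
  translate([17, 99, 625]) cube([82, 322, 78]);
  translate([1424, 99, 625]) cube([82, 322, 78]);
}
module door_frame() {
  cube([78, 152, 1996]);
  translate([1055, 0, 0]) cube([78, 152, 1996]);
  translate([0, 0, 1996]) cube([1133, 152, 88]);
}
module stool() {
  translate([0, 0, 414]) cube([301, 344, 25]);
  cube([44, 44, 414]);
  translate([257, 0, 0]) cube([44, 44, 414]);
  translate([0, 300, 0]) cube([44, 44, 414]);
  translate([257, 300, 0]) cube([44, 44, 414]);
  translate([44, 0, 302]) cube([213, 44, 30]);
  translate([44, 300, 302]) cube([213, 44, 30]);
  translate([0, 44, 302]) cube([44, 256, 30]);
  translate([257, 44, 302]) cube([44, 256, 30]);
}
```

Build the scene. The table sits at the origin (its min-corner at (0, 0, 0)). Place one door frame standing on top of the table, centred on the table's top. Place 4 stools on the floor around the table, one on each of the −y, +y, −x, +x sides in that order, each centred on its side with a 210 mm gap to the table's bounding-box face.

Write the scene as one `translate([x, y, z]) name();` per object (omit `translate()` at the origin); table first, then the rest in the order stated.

table();
translate([195, 184, 735]) door_frame();
translate([611, -554, 0]) stool();
translate([611, 730, 0]) stool();
translate([-511, 88, 0]) stool();
translate([1733, 88, 0]) stool();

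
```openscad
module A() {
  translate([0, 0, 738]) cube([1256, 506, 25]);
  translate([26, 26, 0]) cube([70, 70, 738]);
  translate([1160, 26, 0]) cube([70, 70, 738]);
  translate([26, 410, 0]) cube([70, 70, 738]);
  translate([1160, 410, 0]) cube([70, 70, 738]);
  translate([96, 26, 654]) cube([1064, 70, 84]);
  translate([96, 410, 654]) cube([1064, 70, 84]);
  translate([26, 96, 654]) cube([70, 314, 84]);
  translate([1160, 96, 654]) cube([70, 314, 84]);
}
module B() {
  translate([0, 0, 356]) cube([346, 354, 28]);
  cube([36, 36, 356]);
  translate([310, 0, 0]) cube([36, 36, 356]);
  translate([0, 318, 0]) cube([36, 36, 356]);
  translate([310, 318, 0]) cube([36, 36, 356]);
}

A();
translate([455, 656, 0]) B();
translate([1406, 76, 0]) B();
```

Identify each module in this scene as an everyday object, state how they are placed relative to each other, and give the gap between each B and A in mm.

A is a table. B is a stool. Two stools sit around the table at the +y, +x sides. The gap between each stool and the table is 150 mm.

Each stool's nearest face is 150 mm from the table's bounding box.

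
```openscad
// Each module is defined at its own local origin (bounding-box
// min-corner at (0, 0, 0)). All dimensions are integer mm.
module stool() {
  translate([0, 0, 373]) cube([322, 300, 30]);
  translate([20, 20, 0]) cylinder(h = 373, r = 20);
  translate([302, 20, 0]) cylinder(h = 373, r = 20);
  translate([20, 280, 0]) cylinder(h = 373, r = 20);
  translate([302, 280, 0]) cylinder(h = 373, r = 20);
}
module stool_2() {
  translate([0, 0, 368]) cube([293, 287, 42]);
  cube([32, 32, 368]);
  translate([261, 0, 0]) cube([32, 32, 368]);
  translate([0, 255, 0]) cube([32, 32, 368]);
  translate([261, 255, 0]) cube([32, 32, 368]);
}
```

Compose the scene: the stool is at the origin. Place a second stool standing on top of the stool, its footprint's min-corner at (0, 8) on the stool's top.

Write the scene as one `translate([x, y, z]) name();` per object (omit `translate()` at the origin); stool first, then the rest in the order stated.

stool();
translate([0, 8, 403]) stool_2();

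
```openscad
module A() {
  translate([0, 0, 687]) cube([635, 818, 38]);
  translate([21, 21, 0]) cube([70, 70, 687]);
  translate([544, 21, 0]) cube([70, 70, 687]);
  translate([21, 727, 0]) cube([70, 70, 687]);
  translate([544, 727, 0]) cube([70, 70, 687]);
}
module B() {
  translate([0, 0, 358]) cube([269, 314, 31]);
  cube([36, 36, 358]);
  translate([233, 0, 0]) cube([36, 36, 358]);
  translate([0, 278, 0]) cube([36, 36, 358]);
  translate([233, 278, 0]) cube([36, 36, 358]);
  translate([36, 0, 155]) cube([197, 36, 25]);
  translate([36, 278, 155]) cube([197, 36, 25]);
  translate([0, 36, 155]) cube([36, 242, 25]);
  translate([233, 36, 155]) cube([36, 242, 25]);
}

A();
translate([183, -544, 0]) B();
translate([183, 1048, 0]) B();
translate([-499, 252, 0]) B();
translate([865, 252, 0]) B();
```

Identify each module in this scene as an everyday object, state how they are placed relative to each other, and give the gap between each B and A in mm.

A is a table. B is a stool. Four stools sit around the table at the −y, +y, −x, +x sides. The gap between each stool and the table is 230 mm.

Each stool's nearest face is 230 mm from the table's bounding box.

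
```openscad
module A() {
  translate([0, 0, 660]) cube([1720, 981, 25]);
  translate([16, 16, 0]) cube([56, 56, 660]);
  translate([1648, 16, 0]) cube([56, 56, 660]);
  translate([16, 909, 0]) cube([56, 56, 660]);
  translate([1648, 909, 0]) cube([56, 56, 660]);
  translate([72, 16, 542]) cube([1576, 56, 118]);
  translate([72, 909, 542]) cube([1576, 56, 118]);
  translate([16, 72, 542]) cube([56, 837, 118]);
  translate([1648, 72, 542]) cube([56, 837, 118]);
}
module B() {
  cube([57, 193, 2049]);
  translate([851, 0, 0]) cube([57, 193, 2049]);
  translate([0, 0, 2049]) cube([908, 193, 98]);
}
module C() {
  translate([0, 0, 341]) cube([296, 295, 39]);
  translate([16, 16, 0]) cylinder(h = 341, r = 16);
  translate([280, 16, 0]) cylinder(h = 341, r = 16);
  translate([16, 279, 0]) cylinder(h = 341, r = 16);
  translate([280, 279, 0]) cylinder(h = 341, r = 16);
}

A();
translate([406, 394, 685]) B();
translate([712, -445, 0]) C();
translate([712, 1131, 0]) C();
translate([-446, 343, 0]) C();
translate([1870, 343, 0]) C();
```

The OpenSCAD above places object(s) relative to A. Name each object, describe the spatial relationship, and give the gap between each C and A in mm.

Each stool's nearest face is 150 mm from the table's bounding box.

A is a table. B is a door frame. C is a stool. The door frame is on top of the table, centred. Four stools sit around the table at the −y, +y, −x, +x sides. The gap between each stool and the table is 150 mm.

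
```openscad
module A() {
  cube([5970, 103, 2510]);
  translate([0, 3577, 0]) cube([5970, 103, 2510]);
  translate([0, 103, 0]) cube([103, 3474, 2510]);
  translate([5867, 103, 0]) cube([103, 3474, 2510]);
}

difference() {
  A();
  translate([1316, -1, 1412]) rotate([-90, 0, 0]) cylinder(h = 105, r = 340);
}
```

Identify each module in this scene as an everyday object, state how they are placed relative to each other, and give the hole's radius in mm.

The subtracted cylinder has r = 340 mm.

A is a house frame. The house frame has a circular hole through its front wall. The hole's radius is 340 mm.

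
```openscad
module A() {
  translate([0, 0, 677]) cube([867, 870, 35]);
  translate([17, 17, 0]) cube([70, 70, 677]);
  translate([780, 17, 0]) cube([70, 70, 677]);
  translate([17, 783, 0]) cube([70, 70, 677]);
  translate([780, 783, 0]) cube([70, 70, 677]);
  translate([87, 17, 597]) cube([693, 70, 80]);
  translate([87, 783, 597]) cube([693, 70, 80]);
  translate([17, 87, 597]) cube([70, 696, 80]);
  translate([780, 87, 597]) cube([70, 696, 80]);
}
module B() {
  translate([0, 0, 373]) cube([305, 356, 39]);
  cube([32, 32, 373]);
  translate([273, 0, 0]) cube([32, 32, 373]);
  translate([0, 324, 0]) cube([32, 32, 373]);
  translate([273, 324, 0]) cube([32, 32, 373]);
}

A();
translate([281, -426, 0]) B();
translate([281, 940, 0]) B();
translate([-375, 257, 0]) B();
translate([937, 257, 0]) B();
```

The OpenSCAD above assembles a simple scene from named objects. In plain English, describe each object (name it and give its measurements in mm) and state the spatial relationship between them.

A is a table with a 867×870 mm rectangular top, 35 mm thick, top surface at z = 712 mm, supported by four 70×70 mm square legs, each inset 17 mm from the nearest pair of top edges, running from the floor. Four apron rails, 70 mm thick and 80 mm tall, run between adjacent legs with their top edges flush with the underside of the top and their outer faces flush with the legs' outer faces.

B is a four-legged stool. The seat is a 305×356×39 mm slab whose top surface is at z = 412 mm; four square legs, each 32×32 mm in cross-section, run from the floor (z = 0) to the underside of the seat, each flush with a corner of the seat.

Four stools sit around the table at the −y, +y, −x, +x sides.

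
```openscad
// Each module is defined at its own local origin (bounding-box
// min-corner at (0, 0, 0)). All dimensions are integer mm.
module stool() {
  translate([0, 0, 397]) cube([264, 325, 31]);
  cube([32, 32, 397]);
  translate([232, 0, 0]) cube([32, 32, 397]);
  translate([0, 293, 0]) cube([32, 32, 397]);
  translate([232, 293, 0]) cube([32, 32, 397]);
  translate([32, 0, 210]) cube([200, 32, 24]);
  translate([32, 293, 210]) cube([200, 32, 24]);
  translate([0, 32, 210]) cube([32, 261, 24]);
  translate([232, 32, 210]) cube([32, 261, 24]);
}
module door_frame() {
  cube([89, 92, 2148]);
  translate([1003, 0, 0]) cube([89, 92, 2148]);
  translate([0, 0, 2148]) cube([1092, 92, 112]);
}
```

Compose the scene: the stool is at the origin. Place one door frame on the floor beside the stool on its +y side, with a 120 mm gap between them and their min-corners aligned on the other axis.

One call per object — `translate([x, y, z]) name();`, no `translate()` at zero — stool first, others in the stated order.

stool();
translate([0, 445, 0]) door_frame();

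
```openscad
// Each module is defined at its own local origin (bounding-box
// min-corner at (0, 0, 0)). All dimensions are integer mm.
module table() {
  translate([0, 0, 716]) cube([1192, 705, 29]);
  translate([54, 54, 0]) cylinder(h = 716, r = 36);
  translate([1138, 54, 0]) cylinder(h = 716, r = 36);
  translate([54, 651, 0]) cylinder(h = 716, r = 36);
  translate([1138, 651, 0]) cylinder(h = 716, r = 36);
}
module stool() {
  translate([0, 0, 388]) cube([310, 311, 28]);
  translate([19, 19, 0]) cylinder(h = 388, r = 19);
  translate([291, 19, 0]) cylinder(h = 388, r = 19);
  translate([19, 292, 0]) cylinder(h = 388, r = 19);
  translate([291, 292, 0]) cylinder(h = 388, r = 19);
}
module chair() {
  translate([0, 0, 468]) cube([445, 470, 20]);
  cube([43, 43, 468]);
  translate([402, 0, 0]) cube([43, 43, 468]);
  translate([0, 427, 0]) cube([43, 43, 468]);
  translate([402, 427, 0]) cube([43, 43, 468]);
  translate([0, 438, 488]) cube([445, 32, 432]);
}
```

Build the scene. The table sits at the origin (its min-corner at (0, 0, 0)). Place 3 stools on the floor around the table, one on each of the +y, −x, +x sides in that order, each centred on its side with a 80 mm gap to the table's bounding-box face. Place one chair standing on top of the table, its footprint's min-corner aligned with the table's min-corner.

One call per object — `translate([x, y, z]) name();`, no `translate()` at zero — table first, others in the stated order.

table();
translate([441, 785, 0]) stool();
translate([-390, 197, 0]) stool();
translate([1272, 197, 0]) stool();
translate([0, 0, 745]) chair();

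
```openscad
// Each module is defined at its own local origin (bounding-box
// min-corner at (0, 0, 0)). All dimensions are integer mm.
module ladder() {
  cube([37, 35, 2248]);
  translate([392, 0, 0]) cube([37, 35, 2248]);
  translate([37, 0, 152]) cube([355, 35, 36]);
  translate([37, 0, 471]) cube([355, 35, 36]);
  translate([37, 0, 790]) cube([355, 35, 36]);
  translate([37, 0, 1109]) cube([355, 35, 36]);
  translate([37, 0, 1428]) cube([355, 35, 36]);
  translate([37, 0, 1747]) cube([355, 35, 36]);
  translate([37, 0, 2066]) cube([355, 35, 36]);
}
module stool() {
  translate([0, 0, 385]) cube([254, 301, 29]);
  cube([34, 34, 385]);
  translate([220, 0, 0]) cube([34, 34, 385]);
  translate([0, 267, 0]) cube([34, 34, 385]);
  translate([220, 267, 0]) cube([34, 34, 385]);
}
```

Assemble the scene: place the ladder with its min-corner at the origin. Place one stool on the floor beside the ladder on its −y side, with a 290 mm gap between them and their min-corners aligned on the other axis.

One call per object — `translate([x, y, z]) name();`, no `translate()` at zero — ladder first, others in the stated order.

ladder();
translate([0, -591, 0]) stool();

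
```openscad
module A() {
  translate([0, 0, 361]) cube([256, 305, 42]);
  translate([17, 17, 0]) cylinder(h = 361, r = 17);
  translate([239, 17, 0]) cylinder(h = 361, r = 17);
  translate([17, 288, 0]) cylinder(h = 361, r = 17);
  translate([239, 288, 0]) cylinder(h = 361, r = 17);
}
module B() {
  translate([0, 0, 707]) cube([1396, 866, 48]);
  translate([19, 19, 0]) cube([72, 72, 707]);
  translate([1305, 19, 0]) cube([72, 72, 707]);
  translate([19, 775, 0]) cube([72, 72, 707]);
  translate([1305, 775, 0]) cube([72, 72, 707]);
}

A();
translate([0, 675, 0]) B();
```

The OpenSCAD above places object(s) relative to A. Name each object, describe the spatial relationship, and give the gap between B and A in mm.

The table's nearest face is 370 mm from the stool's +y face.

A is a stool. B is a table. The table is on the floor beside the stool on its +y side. The gap between the table and the stool is 370 mm.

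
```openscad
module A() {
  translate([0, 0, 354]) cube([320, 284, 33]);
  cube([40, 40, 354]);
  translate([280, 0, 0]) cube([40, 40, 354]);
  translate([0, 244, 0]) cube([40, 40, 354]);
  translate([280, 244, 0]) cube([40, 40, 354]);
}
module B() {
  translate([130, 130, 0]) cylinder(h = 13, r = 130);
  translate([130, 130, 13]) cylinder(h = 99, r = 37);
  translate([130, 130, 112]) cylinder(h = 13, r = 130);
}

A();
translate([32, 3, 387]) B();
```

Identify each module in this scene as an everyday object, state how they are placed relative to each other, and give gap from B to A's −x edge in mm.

The spool's min-x is at 32; the stool's min-x is 0; gap = 32 mm.

A is a stool. B is a spool. The spool is on top of the stool. The gap from the spool to the stool's −x edge is 32 mm.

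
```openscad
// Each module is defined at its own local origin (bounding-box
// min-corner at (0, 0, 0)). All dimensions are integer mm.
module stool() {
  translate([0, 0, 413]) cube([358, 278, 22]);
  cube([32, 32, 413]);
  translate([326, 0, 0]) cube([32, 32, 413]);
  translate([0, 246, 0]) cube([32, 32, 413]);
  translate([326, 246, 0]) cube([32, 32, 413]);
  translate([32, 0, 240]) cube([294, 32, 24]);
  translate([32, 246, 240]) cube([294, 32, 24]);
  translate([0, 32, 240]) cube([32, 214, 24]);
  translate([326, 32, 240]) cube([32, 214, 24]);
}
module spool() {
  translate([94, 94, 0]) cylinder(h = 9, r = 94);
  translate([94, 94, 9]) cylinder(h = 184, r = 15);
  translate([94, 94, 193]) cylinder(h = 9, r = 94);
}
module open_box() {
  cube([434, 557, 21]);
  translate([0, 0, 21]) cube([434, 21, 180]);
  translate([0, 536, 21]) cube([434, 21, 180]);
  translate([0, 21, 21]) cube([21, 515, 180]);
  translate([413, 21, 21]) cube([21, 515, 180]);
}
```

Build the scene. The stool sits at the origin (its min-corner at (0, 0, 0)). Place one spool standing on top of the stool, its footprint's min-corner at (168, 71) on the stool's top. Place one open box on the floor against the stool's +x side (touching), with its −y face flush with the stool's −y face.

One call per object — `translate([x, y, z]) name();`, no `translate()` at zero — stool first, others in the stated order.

stool();
translate([168, 71, 435]) spool();
translate([358, 0, 0]) open_box();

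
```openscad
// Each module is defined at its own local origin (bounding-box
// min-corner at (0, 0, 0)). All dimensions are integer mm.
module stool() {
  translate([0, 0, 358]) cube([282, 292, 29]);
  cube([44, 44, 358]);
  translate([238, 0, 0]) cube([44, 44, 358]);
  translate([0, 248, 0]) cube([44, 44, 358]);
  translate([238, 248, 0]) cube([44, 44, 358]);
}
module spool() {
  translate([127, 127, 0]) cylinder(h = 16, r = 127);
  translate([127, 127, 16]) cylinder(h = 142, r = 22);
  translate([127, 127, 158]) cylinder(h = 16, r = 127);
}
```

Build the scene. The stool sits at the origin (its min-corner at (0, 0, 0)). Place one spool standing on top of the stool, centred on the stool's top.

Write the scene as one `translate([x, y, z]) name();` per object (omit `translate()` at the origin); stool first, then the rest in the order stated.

stool();
translate([14, 19, 387]) spool();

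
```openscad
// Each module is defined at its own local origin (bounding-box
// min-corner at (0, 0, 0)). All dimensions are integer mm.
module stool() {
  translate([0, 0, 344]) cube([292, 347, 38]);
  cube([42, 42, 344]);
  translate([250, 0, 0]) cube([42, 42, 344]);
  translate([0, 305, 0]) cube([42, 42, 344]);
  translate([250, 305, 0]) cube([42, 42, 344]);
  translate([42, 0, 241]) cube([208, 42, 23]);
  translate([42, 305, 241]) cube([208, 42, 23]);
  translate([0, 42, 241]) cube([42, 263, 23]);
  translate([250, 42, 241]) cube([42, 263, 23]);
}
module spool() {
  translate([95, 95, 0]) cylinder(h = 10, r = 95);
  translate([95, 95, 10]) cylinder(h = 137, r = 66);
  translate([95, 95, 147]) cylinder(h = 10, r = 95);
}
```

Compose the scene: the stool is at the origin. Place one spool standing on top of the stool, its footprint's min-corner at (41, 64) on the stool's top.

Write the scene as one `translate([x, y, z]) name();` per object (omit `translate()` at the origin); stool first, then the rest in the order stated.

stool();
translate([41, 64, 382]) spool();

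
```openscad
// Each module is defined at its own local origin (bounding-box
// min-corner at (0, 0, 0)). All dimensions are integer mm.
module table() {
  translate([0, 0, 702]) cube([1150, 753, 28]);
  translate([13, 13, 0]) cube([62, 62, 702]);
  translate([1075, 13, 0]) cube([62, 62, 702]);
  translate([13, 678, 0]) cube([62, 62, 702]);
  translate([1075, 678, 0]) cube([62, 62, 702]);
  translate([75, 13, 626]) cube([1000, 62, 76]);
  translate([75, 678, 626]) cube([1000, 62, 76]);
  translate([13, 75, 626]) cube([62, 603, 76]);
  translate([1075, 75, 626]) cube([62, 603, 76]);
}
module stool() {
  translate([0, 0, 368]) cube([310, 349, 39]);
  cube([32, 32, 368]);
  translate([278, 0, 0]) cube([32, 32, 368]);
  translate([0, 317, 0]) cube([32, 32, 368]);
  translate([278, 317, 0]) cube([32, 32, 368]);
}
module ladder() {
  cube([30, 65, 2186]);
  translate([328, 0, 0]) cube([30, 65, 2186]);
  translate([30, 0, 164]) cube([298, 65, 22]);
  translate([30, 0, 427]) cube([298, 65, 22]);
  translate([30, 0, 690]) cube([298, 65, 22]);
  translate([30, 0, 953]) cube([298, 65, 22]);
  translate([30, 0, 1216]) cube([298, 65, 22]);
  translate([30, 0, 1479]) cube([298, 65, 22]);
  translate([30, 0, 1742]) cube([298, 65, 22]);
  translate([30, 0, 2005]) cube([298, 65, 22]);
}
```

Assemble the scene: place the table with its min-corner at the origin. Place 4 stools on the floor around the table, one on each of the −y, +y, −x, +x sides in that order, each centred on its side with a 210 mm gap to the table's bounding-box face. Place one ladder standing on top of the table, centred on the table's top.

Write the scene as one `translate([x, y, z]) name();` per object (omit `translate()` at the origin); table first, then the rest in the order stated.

table();
translate([420, -559, 0]) stool();
translate([420, 963, 0]) stool();
translate([-520, 202, 0]) stool();
translate([1360, 202, 0]) stool();
translate([396, 344, 730]) ladder();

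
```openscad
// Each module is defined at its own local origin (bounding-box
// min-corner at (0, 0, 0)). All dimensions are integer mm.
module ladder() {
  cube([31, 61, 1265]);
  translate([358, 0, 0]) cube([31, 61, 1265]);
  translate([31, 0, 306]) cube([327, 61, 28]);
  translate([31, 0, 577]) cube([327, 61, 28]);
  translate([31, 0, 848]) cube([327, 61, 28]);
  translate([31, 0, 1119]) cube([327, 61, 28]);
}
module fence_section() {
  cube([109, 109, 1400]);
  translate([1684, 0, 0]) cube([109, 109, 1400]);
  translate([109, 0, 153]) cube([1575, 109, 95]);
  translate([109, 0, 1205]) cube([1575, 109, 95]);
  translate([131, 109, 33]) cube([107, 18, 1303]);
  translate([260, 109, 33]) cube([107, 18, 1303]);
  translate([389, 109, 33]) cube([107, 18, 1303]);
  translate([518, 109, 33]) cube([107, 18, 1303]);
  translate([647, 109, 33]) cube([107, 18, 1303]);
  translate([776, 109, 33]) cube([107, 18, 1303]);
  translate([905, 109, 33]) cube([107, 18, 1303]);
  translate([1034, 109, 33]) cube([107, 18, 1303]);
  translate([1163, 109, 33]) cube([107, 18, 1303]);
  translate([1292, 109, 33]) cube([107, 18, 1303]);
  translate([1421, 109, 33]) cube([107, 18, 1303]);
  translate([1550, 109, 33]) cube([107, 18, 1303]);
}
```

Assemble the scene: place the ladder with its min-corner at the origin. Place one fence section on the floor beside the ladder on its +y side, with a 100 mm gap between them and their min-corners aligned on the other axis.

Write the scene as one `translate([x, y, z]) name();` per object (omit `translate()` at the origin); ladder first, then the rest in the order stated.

ladder();
translate([0, 161, 0]) fence_section();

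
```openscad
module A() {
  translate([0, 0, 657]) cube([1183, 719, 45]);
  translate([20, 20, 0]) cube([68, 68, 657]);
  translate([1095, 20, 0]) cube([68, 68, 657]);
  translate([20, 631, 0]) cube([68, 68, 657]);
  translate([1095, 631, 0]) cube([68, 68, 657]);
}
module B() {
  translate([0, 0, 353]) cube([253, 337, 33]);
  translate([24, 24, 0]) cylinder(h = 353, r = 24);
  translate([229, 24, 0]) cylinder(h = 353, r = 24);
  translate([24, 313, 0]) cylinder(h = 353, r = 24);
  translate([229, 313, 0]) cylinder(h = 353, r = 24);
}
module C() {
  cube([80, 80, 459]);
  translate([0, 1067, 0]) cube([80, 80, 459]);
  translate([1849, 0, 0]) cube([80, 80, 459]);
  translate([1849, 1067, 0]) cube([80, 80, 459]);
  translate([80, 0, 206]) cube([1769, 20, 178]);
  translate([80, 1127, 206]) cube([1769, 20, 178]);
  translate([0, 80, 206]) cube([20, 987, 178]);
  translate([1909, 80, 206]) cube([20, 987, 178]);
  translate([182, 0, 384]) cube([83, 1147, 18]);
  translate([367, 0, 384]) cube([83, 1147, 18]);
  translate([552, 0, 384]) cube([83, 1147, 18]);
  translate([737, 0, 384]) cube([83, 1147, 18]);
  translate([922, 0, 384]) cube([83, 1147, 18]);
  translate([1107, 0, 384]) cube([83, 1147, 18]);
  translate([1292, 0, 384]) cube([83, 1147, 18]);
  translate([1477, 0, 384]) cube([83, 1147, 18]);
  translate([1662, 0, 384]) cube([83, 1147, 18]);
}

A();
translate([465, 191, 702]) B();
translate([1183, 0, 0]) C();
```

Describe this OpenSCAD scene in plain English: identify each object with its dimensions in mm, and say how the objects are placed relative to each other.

A is a rectangular dining table. The top is 1183×719×45 mm with its upper surface at z = 702 mm. It stands on four 68×68 mm square legs, each inset 20 mm from the nearest pair of top edges, running from the floor to the underside of the top.

B is a simple wooden stool: a rectangular seat 253 mm (x) by 337 mm (y), 33 mm thick, top face at z = 386 mm, on four round legs, each 48 mm in diameter. The legs rest on z = 0, each leg's axis is inset half a diameter from the nearest pair of seat edges (so the leg's bounding box is flush with the corner).

C is a bed frame 1929 mm long (x) by 1147 mm wide (y). Four 80×80 mm corner posts, 459 mm tall, at the corners of the footprint. Four rails of 20 mm thickness and 178 mm height run between adjacent posts with their undersides at z = 206 mm, their outer faces flush with the outside of the frame (the two x-running rails run between the posts' inner faces; the two y-running rails run between the posts' inner faces). 9 slats, each 83 mm wide (x) and 18 mm thick, lie across the top of the two x-running rails, running the full 1147 mm width of the frame in y; the slats are evenly spaced along x between the inner faces of the end posts with equal gaps (rounded down to the nearest mm) at the −x end and between each pair — any rounding remainder accumulates at the +x end.

The stool is on top of the table, centred. The bed frame is against the table's +x side, with their −y faces flush.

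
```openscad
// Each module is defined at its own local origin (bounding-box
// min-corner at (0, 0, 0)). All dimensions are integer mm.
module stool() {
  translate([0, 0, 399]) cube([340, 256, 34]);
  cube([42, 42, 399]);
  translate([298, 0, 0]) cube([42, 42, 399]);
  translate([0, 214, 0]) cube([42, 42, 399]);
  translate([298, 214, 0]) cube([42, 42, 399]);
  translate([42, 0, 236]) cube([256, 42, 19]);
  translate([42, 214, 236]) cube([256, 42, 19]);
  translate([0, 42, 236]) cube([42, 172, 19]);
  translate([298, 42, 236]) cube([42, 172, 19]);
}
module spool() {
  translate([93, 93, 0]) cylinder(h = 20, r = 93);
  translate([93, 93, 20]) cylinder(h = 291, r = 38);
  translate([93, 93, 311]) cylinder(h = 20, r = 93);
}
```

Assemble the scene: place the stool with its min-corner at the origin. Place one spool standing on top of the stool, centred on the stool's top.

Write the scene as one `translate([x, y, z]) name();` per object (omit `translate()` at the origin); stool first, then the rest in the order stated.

stool();
translate([77, 35, 433]) spool();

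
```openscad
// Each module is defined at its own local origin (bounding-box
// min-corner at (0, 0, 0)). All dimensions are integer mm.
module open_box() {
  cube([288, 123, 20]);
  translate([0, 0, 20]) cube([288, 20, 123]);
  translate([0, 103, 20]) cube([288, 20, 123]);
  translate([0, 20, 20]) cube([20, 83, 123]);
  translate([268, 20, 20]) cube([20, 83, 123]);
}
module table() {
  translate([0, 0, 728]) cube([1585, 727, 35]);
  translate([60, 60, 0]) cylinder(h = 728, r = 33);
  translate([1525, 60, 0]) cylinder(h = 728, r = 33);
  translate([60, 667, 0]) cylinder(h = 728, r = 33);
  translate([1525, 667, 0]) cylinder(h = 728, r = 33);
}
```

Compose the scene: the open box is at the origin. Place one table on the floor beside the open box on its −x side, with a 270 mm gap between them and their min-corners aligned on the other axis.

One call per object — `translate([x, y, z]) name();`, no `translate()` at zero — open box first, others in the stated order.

open_box();
translate([-1855, 0, 0]) table();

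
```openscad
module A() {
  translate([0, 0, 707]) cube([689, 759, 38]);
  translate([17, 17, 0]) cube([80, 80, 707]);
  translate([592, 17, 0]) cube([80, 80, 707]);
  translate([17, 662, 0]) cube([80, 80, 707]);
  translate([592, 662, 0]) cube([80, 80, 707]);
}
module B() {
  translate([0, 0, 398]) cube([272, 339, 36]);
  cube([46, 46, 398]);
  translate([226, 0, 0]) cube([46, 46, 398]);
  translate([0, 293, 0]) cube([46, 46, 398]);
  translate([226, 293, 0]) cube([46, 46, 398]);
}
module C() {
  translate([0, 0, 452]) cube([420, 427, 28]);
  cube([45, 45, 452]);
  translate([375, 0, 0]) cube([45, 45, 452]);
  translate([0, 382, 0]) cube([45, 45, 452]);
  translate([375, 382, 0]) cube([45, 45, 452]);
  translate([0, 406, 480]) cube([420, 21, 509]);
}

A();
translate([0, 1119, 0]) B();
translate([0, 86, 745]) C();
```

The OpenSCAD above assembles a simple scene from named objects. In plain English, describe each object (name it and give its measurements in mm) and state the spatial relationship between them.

A is a table with a 689×759 mm rectangular top, 38 mm thick, top surface at z = 745 mm, supported by four 80×80 mm square legs, each inset 17 mm from the nearest pair of top edges, running from the floor.

B is a simple wooden stool: a rectangular seat 272 mm (x) by 339 mm (y), 36 mm thick, top face at z = 434 mm, on four square legs, each 46×46 mm in cross-section. The legs rest on z = 0, each flush with a corner of the seat.

C is a chair. The seat is a 420×427×28 mm slab with its top at z = 480 mm, on four 45×45 mm corner legs (flush with the seat edges, standing on z = 0). A flat backrest 21 mm thick, 509 mm tall, spans the full seat width and rises from the seat top along its +y edge, rear face flush with the rear of the seat.

The stool is on the floor beside the table on its +y side. The chair is on top of the table.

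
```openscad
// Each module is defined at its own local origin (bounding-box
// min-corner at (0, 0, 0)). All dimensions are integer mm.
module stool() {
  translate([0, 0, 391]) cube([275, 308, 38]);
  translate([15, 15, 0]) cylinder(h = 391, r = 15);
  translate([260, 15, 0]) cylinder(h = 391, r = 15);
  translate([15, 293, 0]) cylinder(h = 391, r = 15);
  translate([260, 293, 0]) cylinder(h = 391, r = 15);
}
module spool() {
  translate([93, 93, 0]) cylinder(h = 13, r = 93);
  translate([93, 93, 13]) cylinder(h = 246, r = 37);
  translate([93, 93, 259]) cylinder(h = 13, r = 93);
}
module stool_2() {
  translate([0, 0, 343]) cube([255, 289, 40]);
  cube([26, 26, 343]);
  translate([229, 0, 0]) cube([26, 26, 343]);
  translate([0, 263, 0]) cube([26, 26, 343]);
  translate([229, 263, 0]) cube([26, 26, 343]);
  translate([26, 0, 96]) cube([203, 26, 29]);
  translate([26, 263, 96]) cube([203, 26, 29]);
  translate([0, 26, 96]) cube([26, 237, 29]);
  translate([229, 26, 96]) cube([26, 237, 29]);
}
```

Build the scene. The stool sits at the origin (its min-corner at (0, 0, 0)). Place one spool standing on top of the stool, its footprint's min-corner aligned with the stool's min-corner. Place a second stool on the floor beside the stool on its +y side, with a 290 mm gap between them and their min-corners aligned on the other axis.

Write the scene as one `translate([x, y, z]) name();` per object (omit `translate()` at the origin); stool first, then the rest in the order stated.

stool();
translate([0, 0, 429]) spool();
translate([0, 598, 0]) stool_2();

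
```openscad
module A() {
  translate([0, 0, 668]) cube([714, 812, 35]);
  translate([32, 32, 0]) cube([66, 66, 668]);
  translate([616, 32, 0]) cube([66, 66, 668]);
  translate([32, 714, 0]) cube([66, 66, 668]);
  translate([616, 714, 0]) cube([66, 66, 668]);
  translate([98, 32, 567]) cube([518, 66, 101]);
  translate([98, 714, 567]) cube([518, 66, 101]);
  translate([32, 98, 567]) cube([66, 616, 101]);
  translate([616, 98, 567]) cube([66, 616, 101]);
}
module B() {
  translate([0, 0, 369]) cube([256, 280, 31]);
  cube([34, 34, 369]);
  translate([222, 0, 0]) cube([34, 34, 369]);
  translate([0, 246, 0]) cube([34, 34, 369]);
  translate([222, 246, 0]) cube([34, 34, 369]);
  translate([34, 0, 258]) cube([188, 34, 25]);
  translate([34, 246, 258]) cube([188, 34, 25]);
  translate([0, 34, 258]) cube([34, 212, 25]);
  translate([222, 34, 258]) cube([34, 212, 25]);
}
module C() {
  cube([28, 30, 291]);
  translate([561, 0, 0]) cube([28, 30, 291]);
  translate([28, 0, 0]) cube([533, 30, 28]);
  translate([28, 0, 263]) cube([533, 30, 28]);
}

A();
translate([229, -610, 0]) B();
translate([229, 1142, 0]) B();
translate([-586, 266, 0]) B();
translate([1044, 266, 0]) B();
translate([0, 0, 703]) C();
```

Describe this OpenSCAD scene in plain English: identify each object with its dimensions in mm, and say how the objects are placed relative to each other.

A is a rectangular dining table. The top is 714×812×35 mm with its upper surface at z = 703 mm. It stands on four 66×66 mm square legs, each inset 32 mm from the nearest pair of top edges, running from the floor to the underside of the top. Four apron rails, 66 mm thick and 101 mm tall, run between adjacent legs with their top edges flush with the underside of the top and their outer faces flush with the legs' outer faces.

B is a four-legged stool. The seat is 256×280 mm, 31 mm thick, top at z = 400 mm. It stands on four square legs, each 34×34 mm in cross-section, from z = 0 to the seat underside, each flush with a corner of the seat. Four stretchers, 34 mm wide and 25 mm tall, connect adjacent legs with their undersides at z = 258 mm, each running between the inner faces of the legs it joins and aligned with the legs' outer faces on the other axis.

C is a picture frame with a 533×235 mm rectangular opening (x by z) and a uniform 28 mm border on every side. Frame depth is 30 mm along y. It is built from two vertical stiles running the full outside height and two horizontal rails spanning the gap between the stiles.

Four stools sit around the table at the −y, +y, −x, +x sides. The picture frame is on top of the table.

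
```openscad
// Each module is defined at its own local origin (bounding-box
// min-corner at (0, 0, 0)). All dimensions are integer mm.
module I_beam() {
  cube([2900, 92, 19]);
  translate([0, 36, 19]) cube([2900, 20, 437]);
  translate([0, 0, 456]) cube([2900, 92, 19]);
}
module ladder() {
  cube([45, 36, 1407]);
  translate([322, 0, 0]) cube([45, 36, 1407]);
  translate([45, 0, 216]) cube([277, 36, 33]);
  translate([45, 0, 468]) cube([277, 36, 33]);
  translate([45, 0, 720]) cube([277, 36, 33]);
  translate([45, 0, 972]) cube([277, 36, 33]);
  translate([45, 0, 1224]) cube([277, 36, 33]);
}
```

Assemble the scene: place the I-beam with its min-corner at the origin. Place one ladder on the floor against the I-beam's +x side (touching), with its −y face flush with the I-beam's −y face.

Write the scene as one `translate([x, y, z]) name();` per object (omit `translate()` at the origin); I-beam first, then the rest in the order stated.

I_beam();
translate([2900, 0, 0]) ladder();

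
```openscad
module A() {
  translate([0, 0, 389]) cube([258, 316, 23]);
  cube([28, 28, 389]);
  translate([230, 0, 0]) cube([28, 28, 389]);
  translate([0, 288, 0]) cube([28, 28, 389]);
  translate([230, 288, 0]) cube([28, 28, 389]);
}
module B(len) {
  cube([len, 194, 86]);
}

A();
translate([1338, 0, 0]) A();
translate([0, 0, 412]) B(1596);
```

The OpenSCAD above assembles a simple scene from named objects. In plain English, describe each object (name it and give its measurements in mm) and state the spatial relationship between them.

A is a simple wooden stool: a rectangular seat 258 mm (x) by 316 mm (y), 23 mm thick, top face at z = 412 mm, on four square legs, each 28×28 mm in cross-section. The legs rest on z = 0, each flush with a corner of the seat.

B is a rectangular beam 1596 mm long (x), 194 mm deep (y), 86 mm thick (z).

The beam spans the tops of two stools placed 1080 mm apart, resting at z = 412 mm.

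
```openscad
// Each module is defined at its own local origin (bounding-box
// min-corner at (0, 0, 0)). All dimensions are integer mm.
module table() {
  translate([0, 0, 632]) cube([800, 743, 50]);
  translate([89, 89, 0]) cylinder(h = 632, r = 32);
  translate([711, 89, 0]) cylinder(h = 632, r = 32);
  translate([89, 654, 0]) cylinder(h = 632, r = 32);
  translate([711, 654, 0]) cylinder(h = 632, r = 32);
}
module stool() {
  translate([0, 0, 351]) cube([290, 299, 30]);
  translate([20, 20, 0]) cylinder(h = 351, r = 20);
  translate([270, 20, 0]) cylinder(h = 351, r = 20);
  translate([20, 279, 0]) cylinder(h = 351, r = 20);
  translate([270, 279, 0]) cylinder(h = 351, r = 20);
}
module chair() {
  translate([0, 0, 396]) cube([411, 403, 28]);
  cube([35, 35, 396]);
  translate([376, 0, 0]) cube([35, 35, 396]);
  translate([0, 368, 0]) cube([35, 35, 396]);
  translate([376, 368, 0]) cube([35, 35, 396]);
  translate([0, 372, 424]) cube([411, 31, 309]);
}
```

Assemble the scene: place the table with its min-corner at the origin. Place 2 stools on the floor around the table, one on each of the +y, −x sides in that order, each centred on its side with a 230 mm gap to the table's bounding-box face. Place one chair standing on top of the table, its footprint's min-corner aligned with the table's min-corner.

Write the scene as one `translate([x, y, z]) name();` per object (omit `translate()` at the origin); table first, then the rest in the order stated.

table();
translate([255, 973, 0]) stool();
translate([-520, 222, 0]) stool();
translate([0, 0, 682]) chair();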